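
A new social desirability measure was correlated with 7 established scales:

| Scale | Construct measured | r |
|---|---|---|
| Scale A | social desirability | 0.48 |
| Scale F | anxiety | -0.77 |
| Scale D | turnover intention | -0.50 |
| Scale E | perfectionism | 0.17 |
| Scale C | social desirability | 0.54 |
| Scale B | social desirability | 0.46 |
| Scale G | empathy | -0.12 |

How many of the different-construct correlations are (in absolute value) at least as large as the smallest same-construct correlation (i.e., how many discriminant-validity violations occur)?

Convergent (same construct = social desirability): Scale A, Scale C, Scale B.
Smallest convergent = 0.46. Discriminant |r|: 0.77, 0.50, 0.17, 0.12; count ≥ 0.46 → 2.

2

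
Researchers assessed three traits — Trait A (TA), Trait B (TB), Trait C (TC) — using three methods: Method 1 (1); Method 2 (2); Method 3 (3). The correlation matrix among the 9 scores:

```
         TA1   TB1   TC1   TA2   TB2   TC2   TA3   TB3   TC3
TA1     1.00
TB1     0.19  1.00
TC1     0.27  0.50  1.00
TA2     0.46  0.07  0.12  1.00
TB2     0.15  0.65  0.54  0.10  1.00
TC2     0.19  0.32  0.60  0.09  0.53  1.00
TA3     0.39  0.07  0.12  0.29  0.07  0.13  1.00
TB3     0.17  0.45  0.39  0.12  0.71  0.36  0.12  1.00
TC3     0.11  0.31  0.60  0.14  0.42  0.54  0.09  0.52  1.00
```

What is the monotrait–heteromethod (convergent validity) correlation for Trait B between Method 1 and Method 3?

Same trait (TB), different methods: r(TB1, TB3) = 0.45.

0.45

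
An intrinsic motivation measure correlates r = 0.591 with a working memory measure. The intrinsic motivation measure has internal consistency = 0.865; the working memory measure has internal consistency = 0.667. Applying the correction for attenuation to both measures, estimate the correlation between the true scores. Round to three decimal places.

r_true = r_obs / √(r_xx · r_yy) = 0.591 / √(0.865 × 0.667) = 0.591 / √0.576955 = 0.591 / 0.7596 ≈ 0.778.

0.778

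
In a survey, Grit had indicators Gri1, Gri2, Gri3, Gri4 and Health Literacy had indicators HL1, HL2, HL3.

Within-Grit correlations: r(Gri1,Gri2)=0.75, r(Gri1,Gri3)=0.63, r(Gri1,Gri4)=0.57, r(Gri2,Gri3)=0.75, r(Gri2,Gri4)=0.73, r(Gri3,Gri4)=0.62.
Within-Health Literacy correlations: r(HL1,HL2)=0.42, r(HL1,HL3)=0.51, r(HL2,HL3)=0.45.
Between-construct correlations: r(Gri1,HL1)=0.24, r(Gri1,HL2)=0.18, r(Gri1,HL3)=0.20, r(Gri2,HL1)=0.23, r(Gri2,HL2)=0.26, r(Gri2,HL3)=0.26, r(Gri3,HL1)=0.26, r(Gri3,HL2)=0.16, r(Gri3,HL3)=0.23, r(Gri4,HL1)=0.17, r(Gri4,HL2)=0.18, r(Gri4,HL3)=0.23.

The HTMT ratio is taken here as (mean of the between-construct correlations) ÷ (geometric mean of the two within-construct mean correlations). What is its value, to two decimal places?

Mean heterotrait r = 2.60/12 = 0.2167.
Mean within-Gri = 4.05/6 = 0.6750; mean within-HL = 1.38/3 = 0.4600.
Geometric mean = √(0.6750 × 0.4600) = 0.5572.
HTMT = 0.2167 / 0.5572 = 0.39.

0.39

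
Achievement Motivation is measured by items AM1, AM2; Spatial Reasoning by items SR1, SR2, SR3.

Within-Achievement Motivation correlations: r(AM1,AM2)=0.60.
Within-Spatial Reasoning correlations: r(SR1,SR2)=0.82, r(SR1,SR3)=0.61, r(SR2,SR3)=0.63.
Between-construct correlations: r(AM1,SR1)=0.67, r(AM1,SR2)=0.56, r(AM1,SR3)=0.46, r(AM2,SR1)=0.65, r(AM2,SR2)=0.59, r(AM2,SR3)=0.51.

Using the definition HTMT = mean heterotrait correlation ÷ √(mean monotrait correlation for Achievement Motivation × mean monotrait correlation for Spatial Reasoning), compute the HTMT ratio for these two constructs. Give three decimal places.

Mean heterotrait r = 3.44/6 = 0.5733.
Mean within-AM = 0.60/1 = 0.6000; mean within-SR = 2.06/3 = 0.6867.
Geometric mean = √(0.6000 × 0.6867) = 0.6419.
HTMT = 0.5733 / 0.6419 = 0.893.

0.893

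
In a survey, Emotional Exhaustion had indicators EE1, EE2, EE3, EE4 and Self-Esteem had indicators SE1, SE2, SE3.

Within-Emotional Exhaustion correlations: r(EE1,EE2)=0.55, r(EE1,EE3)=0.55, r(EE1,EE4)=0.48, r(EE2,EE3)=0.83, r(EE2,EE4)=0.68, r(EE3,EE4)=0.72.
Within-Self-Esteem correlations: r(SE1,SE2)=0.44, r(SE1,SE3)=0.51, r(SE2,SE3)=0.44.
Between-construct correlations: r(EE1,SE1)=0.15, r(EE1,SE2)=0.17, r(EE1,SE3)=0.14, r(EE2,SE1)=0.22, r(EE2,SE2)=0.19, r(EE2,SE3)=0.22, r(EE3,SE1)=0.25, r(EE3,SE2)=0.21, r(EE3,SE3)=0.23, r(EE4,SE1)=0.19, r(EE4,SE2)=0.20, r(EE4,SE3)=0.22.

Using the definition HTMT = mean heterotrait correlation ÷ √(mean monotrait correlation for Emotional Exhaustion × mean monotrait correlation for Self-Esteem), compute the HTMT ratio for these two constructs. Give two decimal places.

0.37

Mean between = 2.39/12 = 0.1992.
Mean within-EE = 3.81/6 = 0.6350; mean within-SE = 1.39/3 = 0.4633.
Geometric mean = √(0.6350 × 0.4633) = 0.5424.
HTMT = 0.1992 / 0.5424 = 0.37.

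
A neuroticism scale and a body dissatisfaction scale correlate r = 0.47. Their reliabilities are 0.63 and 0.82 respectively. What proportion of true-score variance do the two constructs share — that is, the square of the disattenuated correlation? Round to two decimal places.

Disattenuated r = 0.47 / √(0.63 × 0.82) = 0.47 / 0.7187 = 0.6540.
Shared true-score variance = 0.6540² = 0.4277 ≈ 0.43.

0.43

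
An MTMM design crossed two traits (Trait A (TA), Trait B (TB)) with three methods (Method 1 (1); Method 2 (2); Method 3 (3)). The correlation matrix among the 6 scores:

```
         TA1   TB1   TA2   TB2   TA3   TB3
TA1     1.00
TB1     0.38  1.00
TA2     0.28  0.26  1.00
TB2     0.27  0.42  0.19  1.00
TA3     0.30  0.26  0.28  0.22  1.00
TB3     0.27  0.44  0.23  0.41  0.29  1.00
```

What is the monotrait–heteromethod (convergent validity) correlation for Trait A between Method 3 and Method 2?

0.28

Same trait (TA), different methods: r(TA3, TA2) = 0.28.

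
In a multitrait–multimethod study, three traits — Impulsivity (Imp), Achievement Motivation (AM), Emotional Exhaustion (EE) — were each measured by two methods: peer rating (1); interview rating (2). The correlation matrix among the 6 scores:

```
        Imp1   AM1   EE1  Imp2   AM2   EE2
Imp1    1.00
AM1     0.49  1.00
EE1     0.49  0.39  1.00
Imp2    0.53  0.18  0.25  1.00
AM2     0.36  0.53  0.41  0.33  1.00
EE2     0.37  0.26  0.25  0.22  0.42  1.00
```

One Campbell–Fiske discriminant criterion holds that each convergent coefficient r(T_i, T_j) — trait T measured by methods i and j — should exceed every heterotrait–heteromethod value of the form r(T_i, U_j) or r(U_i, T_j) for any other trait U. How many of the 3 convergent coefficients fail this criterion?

Checking each validity diagonal entry against its comparison values:
Imp (methods 1·2): 0.53 vs {0.36, 0.18, 0.37, 0.25} → pass.
AM (methods 1·2): 0.53 vs {0.18, 0.36, 0.26, 0.41} → pass.
EE (methods 1·2): 0.25 vs {0.25, 0.37, 0.41, 0.26} → fail.
1 of 3 fail.

1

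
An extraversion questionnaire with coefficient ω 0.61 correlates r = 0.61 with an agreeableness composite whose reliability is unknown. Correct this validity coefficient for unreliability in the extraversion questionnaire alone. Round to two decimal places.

0.78

Single correction: r_c = r_obs / √r_xx = 0.61 / √0.61 = 0.61 / 0.7810 ≈ 0.78.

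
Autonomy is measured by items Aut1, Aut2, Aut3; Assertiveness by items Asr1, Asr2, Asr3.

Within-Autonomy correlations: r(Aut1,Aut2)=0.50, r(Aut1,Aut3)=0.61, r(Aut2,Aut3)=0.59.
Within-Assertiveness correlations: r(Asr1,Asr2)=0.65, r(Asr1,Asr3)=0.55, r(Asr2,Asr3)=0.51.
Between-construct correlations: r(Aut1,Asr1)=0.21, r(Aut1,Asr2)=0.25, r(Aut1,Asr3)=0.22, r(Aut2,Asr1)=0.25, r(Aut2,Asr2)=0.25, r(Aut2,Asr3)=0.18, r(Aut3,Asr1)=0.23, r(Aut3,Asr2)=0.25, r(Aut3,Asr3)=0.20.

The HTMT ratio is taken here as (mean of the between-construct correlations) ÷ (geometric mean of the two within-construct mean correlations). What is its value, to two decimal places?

0.40

Mean heterotrait r = 2.04/9 = 0.2267.
Mean within-Aut = 1.70/3 = 0.5667; mean within-Asr = 1.71/3 = 0.5700.
Geometric mean = √(0.5667 × 0.5700) = 0.5683.
HTMT = 0.2267 / 0.5683 = 0.40.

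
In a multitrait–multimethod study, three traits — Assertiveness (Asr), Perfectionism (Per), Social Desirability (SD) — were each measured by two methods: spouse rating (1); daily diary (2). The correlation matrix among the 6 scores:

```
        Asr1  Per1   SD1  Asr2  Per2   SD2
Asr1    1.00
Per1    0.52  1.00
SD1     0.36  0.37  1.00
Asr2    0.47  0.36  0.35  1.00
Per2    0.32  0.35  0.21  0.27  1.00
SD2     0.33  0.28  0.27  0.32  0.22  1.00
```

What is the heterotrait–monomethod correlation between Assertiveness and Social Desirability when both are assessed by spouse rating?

Different traits, same method: r(Asr1, SD1) = 0.36.

0.36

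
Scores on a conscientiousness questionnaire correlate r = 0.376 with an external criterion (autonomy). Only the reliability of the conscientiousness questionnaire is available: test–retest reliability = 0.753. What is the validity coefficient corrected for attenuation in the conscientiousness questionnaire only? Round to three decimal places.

0.433

Single correction: r_c = r_obs / √r_xx = 0.376 / √0.753 = 0.376 / 0.8678 ≈ 0.433.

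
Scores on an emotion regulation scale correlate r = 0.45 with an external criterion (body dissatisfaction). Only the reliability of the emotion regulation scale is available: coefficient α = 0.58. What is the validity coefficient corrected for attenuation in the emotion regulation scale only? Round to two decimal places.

Single correction: r_c = r_obs / √r_xx = 0.45 / √0.58 = 0.45 / 0.7616 ≈ 0.59.

0.59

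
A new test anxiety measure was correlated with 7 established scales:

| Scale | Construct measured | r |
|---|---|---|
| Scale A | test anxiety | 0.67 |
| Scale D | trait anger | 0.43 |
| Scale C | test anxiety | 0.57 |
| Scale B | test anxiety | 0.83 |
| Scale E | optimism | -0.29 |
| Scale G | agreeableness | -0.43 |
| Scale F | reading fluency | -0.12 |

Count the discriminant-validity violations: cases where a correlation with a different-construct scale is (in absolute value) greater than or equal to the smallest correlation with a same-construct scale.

0

Convergent (same construct = test anxiety): Scale A, Scale C, Scale B.
Smallest convergent = 0.57. Discriminant |r|: 0.43, 0.29, 0.43, 0.12; count ≥ 0.57 → 0.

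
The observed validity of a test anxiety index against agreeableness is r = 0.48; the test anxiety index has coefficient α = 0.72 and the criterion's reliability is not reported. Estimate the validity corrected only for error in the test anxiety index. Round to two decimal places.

Single correction: r_c = r_obs / √r_xx = 0.48 / √0.72 = 0.48 / 0.8485 ≈ 0.57.

0.57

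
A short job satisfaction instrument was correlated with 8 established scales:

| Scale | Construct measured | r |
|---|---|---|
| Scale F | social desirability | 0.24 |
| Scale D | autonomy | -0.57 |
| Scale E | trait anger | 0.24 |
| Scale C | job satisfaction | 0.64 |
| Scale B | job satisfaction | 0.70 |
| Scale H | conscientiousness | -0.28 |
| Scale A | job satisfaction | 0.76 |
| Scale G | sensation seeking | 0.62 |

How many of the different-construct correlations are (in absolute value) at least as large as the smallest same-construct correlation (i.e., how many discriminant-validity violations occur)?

0

Convergent (same construct = job satisfaction): Scale C, Scale B, Scale A.
Smallest convergent = 0.64. Discriminant |r|: 0.24, 0.57, 0.24, 0.28, 0.62; count ≥ 0.64 → 0.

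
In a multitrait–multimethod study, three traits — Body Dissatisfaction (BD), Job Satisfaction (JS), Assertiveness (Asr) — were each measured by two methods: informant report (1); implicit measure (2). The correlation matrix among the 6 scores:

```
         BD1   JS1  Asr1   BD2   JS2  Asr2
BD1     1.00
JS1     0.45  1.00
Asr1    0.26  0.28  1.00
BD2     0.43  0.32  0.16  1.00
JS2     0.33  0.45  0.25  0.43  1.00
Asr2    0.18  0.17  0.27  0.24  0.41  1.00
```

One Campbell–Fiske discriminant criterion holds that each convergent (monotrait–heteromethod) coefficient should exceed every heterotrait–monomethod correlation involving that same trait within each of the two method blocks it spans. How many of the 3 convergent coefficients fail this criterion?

Convergent coefficients and their comparison sets:
BD (methods 1·2): 0.43 vs {0.45, 0.43, 0.26, 0.24} → fail.
JS (methods 1·2): 0.45 vs {0.45, 0.43, 0.28, 0.41} → fail.
Asr (methods 1·2): 0.27 vs {0.26, 0.24, 0.28, 0.41} → fail.
3 of 3 fail.

3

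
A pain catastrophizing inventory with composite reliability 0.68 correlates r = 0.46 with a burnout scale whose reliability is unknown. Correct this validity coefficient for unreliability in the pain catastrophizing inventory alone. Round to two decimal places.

0.56

Single correction: r_c = r_obs / √r_xx = 0.46 / √0.68 = 0.46 / 0.8246 ≈ 0.56.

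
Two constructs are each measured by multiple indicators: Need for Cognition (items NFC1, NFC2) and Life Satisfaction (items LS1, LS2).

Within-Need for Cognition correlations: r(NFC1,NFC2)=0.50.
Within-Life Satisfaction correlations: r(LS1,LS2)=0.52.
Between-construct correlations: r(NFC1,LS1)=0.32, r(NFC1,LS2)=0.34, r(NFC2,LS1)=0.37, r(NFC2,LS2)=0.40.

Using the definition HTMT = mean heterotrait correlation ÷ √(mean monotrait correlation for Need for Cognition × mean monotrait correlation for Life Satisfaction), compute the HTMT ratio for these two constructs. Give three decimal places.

0.701

Mean heterotrait r = 1.43/4 = 0.3575.
Mean within-NFC = 0.50/1 = 0.5000; mean within-LS = 0.52/1 = 0.5200.
Geometric mean = √(0.5000 × 0.5200) = 0.5099.
HTMT = 0.3575 / 0.5099 = 0.701.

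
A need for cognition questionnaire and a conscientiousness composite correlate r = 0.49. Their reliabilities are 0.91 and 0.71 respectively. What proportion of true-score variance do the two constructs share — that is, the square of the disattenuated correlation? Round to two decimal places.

0.37

Disattenuated r = 0.49 / √(0.91 × 0.71) = 0.49 / 0.8038 = 0.6096.
Shared true-score variance = 0.6096² = 0.3716 ≈ 0.37.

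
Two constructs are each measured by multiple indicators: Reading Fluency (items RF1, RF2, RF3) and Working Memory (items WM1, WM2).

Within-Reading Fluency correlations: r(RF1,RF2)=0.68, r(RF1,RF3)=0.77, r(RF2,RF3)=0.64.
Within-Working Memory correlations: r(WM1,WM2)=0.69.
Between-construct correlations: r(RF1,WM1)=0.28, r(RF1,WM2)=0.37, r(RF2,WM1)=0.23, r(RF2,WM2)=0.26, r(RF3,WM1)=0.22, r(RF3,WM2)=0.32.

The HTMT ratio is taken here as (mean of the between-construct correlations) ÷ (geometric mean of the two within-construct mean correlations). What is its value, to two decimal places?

Between-construct mean = 1.68/6 = 0.2800.
Mean within-RF = 2.09/3 = 0.6967; mean within-WM = 0.69/1 = 0.6900.
Geometric mean = √(0.6967 × 0.6900) = 0.6933.
HTMT = 0.2800 / 0.6933 = 0.40.

0.40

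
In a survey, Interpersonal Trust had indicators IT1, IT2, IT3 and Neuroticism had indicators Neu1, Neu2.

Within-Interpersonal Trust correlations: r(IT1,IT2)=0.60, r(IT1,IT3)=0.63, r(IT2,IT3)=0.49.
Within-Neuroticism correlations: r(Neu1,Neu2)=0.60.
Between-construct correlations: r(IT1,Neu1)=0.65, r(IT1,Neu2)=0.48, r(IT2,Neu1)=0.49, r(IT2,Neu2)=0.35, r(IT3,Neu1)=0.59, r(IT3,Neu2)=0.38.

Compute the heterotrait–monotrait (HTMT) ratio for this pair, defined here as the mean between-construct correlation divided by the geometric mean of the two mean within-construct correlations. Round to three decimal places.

Mean heterotrait r = 2.94/6 = 0.4900.
Mean within-IT = 1.72/3 = 0.5733; mean within-Neu = 0.60/1 = 0.6000.
Geometric mean = √(0.5733 × 0.6000) = 0.5865.
HTMT = 0.4900 / 0.5865 = 0.835.

0.835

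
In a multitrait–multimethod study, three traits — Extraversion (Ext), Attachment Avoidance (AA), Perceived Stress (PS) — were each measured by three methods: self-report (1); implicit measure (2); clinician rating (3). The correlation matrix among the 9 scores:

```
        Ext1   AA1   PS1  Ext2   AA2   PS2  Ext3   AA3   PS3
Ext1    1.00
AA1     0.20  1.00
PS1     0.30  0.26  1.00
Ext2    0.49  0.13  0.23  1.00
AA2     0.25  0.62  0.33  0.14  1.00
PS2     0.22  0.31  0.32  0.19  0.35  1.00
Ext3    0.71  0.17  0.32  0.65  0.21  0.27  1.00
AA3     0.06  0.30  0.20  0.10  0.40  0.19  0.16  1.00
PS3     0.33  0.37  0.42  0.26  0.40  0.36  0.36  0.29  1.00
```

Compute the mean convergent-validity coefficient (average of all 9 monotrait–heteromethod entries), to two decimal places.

0.47

Convergent values: 0.49, 0.71, 0.65, 0.62, 0.30, 0.40, 0.32, 0.42, 0.36; mean = 4.27/9 = 0.47.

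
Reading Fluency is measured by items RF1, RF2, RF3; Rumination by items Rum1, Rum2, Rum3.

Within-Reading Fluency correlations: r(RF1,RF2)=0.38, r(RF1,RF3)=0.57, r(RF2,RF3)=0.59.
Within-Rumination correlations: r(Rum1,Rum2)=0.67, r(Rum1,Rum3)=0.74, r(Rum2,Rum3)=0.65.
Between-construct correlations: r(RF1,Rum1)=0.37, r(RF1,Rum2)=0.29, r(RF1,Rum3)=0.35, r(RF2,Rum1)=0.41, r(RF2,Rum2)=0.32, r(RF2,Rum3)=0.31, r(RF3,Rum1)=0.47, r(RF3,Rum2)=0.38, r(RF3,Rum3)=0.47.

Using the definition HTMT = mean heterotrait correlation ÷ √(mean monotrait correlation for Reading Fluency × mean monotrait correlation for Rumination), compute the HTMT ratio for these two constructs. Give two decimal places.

0.63

Between-construct mean = 3.37/9 = 0.3744.
Mean within-RF = 1.54/3 = 0.5133; mean within-Rum = 2.06/3 = 0.6867.
Geometric mean = √(0.5133 × 0.6867) = 0.5937.
HTMT = 0.3744 / 0.5937 = 0.63.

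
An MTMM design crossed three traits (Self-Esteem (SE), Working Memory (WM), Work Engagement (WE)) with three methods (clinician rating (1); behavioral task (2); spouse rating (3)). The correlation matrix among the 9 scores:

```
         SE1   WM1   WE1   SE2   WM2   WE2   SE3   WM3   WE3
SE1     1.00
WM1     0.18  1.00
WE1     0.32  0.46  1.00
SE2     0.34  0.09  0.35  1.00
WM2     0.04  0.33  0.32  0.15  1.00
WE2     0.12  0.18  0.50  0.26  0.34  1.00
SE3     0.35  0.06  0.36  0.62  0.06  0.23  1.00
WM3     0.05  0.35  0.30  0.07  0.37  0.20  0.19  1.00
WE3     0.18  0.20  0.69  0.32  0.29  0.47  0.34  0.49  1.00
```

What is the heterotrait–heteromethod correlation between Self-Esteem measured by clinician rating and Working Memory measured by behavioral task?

Different traits and methods: r(SE1, WM2) = 0.04.

0.04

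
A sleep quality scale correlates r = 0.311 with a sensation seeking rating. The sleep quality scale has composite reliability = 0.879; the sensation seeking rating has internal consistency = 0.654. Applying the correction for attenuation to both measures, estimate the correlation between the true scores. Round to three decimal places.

0.410

r_true = r_obs / √(r_xx · r_yy) = 0.311 / √(0.879 × 0.654) = 0.311 / √0.574866 = 0.311 / 0.7582 ≈ 0.410.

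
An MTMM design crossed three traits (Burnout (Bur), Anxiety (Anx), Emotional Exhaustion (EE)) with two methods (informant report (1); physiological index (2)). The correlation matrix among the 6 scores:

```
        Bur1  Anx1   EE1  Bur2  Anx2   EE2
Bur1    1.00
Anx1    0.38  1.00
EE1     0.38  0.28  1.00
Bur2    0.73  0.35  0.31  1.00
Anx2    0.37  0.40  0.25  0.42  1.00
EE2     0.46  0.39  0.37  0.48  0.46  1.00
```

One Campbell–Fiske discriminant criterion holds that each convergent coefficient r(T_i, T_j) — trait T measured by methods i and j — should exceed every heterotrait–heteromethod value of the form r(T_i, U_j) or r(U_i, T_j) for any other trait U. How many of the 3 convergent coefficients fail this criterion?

1

Each convergent coefficient versus the relevant comparison correlations:
Bur (methods 1·2): 0.73 vs {0.37, 0.35, 0.46, 0.31} → pass.
Anx (methods 1·2): 0.40 vs {0.35, 0.37, 0.39, 0.25} → pass.
EE (methods 1·2): 0.37 vs {0.31, 0.46, 0.25, 0.39} → fail.
1 of 3 fail.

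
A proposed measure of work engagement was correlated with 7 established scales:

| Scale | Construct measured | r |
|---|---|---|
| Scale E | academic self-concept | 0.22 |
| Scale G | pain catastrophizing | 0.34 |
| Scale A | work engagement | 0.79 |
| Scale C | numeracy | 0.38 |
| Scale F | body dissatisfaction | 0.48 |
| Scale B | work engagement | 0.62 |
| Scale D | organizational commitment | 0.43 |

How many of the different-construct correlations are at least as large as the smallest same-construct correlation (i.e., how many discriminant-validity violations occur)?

0

Convergent (same construct = work engagement): Scale A, Scale B.
Smallest convergent = 0.62. Discriminant values: 0.22, 0.34, 0.38, 0.48, 0.43; count ≥ 0.62 → 0.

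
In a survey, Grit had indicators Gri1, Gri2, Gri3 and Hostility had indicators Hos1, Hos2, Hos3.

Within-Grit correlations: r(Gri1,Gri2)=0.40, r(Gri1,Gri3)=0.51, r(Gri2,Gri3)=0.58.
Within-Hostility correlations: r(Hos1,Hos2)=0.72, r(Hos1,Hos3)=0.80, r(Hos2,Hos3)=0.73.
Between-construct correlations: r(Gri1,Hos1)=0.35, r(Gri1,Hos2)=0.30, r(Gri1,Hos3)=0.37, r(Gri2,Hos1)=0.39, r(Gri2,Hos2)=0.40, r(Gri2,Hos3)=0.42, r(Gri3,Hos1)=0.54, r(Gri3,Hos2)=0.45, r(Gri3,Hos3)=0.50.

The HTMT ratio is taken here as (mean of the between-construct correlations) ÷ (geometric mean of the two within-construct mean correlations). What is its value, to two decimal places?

Mean between = 3.72/9 = 0.4133.
Mean within-Gri = 1.49/3 = 0.4967; mean within-Hos = 2.25/3 = 0.7500.
Geometric mean = √(0.4967 × 0.7500) = 0.6103.
HTMT = 0.4133 / 0.6103 = 0.68.

0.68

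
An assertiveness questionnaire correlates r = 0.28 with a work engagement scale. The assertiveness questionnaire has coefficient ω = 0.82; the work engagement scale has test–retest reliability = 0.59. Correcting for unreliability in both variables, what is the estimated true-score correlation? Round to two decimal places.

r_true = r_obs / √(r_xx · r_yy) = 0.28 / √(0.82 × 0.59) = 0.28 / √0.4838 = 0.28 / 0.6956 ≈ 0.40.

0.40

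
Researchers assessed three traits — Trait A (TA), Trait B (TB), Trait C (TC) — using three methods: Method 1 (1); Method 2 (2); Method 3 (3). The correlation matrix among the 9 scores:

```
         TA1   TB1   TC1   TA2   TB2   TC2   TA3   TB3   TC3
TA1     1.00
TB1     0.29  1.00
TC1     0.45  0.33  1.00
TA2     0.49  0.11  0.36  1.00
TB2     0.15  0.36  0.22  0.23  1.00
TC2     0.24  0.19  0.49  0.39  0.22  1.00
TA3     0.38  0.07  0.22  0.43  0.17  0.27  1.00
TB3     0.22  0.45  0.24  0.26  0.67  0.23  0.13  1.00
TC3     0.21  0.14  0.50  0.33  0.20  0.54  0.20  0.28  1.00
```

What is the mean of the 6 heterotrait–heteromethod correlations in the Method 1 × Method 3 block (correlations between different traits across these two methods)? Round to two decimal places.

HTHM values (method 1 × method 3): 0.22, 0.21, 0.07, 0.14, 0.22, 0.24; mean = 1.10/6 = 0.18.

0.18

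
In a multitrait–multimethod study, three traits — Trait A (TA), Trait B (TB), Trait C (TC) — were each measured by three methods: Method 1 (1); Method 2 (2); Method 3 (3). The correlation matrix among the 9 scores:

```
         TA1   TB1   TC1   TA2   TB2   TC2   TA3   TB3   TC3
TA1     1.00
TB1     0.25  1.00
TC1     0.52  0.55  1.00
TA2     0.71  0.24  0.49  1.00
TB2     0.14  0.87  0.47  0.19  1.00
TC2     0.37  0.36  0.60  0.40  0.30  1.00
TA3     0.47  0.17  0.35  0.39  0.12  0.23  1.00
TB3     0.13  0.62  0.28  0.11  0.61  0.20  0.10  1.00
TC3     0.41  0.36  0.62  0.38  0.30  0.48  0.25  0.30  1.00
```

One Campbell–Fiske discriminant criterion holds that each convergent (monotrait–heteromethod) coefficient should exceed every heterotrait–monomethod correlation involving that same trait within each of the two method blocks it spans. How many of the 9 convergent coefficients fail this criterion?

2

Checking each validity diagonal entry against its comparison values:
TA (methods 1·2): 0.71 vs {0.25, 0.19, 0.52, 0.40} → pass.
TA (methods 1·3): 0.47 vs {0.25, 0.10, 0.52, 0.25} → fail.
TA (methods 2·3): 0.39 vs {0.19, 0.10, 0.40, 0.25} → fail.
TB (methods 1·2): 0.87 vs {0.25, 0.19, 0.55, 0.30} → pass.
TB (methods 1·3): 0.62 vs {0.25, 0.10, 0.55, 0.30} → pass.
TB (methods 2·3): 0.61 vs {0.19, 0.10, 0.30, 0.30} → pass.
TC (methods 1·2): 0.60 vs {0.52, 0.40, 0.55, 0.30} → pass.
TC (methods 1·3): 0.62 vs {0.52, 0.25, 0.55, 0.30} → pass.
TC (methods 2·3): 0.48 vs {0.40, 0.25, 0.30, 0.30} → pass.
2 of 9 fail.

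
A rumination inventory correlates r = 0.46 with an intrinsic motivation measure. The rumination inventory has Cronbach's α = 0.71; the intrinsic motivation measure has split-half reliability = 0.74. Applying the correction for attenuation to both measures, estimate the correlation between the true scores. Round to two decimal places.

r_true = r_obs / √(r_xx · r_yy) = 0.46 / √(0.71 × 0.74) = 0.46 / √0.5254 = 0.46 / 0.7248 ≈ 0.63.

0.63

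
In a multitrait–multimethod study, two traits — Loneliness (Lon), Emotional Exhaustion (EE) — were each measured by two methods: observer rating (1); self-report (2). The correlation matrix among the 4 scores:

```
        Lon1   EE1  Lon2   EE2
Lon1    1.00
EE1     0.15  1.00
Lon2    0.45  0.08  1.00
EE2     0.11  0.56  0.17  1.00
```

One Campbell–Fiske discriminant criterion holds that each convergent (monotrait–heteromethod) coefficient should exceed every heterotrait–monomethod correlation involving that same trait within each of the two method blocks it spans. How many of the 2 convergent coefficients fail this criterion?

Each convergent coefficient versus the relevant comparison correlations:
Lon (methods 1·2): 0.45 vs {0.15, 0.17} → pass.
EE (methods 1·2): 0.56 vs {0.15, 0.17} → pass.
0 of 2 fail.

0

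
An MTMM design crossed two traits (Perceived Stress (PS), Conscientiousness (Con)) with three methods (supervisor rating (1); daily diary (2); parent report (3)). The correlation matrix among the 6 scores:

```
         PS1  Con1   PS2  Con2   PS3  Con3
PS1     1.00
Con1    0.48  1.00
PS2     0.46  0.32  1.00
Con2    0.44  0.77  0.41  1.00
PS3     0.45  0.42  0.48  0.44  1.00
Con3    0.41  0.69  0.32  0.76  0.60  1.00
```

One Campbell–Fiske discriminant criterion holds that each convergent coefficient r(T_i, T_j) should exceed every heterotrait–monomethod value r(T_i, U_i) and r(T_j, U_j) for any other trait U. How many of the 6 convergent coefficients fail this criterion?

3

Each convergent coefficient versus the relevant comparison correlations:
PS (methods 1·2): 0.46 vs {0.48, 0.41} → fail.
PS (methods 1·3): 0.45 vs {0.48, 0.60} → fail.
PS (methods 2·3): 0.48 vs {0.41, 0.60} → fail.
Con (methods 1·2): 0.77 vs {0.48, 0.41} → pass.
Con (methods 1·3): 0.69 vs {0.48, 0.60} → pass.
Con (methods 2·3): 0.76 vs {0.41, 0.60} → pass.
3 of 6 fail.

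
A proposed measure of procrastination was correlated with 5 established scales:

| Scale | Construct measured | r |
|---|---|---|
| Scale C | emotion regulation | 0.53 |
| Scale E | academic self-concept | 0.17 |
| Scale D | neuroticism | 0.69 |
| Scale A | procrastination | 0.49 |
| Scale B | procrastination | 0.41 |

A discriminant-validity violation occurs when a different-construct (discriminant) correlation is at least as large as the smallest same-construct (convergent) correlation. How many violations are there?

Convergent (same construct = procrastination): Scale A, Scale B.
Smallest convergent = 0.41. Discriminant values: 0.53, 0.17, 0.69; count ≥ 0.41 → 2.

2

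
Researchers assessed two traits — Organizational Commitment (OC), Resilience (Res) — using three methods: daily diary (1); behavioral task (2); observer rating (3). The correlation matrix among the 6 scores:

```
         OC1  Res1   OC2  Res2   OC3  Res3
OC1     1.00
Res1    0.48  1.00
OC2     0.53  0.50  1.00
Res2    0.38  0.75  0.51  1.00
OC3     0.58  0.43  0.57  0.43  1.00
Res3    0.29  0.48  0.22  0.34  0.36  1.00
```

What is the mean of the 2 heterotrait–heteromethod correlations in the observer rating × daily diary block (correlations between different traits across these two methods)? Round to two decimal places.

0.36

HTHM values (method 3 × method 1): 0.43, 0.29; mean = 0.72/2 = 0.36.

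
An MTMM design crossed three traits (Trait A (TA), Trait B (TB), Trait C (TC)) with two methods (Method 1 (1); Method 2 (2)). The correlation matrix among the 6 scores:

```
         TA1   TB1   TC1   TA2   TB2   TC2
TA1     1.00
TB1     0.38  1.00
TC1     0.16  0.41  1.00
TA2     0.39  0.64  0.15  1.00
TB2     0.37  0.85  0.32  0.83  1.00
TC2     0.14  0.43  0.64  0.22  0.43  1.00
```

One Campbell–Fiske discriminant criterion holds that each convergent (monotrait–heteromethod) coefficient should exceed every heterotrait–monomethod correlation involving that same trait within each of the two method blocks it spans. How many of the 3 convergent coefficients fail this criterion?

1

Checking each validity diagonal entry against its comparison values:
TA (methods 1·2): 0.39 vs {0.38, 0.83, 0.16, 0.22} → fail.
TB (methods 1·2): 0.85 vs {0.38, 0.83, 0.41, 0.43} → pass.
TC (methods 1·2): 0.64 vs {0.16, 0.22, 0.41, 0.43} → pass.
1 of 3 fail.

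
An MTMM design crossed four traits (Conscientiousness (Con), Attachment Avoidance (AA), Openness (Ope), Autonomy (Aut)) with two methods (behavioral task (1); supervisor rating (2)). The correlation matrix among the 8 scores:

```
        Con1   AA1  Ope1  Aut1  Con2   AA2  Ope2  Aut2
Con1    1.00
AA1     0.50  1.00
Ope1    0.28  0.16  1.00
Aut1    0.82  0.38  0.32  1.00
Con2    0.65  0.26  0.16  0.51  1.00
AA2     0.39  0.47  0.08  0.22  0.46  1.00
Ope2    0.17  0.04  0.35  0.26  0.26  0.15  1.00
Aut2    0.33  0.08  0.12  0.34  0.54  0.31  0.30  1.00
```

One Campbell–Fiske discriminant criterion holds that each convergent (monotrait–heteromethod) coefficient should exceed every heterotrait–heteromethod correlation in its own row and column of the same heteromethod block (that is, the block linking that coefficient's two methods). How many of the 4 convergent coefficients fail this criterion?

1

Checking each validity diagonal entry against its comparison values:
Con (methods 1·2): 0.65 vs {0.39, 0.26, 0.17, 0.16, 0.33, 0.51} → pass.
AA (methods 1·2): 0.47 vs {0.26, 0.39, 0.04, 0.08, 0.08, 0.22} → pass.
Ope (methods 1·2): 0.35 vs {0.16, 0.17, 0.08, 0.04, 0.12, 0.26} → pass.
Aut (methods 1·2): 0.34 vs {0.51, 0.33, 0.22, 0.08, 0.26, 0.12} → fail.
1 of 4 fail.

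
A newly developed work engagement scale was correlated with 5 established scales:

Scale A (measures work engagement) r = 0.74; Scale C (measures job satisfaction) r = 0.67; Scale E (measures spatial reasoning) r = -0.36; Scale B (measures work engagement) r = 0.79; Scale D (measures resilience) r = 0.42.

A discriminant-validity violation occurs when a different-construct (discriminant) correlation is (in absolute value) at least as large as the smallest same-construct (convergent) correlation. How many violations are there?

Convergent (same construct = work engagement): Scale A, Scale B.
Smallest convergent = 0.74. Discriminant |r|: 0.67, 0.36, 0.42; count ≥ 0.74 → 0.

0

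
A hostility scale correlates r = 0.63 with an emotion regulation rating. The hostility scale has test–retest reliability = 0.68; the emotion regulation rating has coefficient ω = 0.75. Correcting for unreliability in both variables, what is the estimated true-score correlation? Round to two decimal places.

r_true = r_obs / √(r_xx · r_yy) = 0.63 / √(0.68 × 0.75) = 0.63 / √0.5100 = 0.63 / 0.7141 ≈ 0.88.

0.88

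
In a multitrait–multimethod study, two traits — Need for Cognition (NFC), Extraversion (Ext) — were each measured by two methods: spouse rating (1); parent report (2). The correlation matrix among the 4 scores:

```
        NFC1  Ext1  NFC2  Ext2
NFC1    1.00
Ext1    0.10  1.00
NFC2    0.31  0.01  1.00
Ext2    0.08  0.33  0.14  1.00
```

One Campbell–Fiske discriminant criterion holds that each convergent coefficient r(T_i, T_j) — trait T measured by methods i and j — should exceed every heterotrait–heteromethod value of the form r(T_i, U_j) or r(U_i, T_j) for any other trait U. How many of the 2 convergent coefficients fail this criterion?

0

Checking each validity diagonal entry against its comparison values:
NFC (methods 1·2): 0.31 vs {0.08, 0.01} → pass.
Ext (methods 1·2): 0.33 vs {0.01, 0.08} → pass.
0 of 2 fail.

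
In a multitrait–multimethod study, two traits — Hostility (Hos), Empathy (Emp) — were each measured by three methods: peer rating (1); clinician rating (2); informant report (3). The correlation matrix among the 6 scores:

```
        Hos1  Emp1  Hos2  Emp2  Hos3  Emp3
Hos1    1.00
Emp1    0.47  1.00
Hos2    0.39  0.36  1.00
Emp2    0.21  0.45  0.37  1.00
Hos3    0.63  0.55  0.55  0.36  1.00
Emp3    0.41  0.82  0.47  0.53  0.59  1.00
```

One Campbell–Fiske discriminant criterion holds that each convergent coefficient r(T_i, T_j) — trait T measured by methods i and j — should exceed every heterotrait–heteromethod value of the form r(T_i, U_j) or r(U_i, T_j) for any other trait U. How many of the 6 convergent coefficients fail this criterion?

0

Convergent coefficients and their comparison sets:
Hos (methods 1·2): 0.39 vs {0.21, 0.36} → pass.
Hos (methods 1·3): 0.63 vs {0.41, 0.55} → pass.
Hos (methods 2·3): 0.55 vs {0.47, 0.36} → pass.
Emp (methods 1·2): 0.45 vs {0.36, 0.21} → pass.
Emp (methods 1·3): 0.82 vs {0.55, 0.41} → pass.
Emp (methods 2·3): 0.53 vs {0.36, 0.47} → pass.
0 of 6 fail.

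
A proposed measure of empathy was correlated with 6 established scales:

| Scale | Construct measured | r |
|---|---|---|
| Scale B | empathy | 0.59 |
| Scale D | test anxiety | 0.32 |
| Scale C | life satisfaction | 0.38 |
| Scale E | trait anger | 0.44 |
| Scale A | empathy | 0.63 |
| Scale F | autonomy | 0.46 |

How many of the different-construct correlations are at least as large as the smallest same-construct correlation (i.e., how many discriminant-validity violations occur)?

Convergent (same construct = empathy): Scale B, Scale A.
Smallest convergent = 0.59. Discriminant values: 0.32, 0.38, 0.44, 0.46; count ≥ 0.59 → 0.

0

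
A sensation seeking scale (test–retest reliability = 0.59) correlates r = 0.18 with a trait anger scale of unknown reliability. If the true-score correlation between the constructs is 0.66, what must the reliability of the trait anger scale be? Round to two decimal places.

r_true = r_obs / √(r_xx · r_yy) ⇒ 0.66 = 0.18 / √(0.59 · r_yy).
√(0.59 · r_yy) = 0.18 / 0.66 = 0.2727; 0.59 · r_yy = 0.0744; r_yy = 0.0744 / 0.59 ≈ 0.13.

0.13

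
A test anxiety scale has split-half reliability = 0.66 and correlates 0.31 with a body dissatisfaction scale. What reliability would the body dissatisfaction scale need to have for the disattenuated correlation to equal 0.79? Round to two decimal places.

r_true = r_obs / √(r_xx · r_yy) ⇒ 0.79 = 0.31 / √(0.66 · r_yy).
√(0.66 · r_yy) = 0.31 / 0.79 = 0.3924; 0.66 · r_yy = 0.1540; r_yy = 0.1540 / 0.66 ≈ 0.23.

0.23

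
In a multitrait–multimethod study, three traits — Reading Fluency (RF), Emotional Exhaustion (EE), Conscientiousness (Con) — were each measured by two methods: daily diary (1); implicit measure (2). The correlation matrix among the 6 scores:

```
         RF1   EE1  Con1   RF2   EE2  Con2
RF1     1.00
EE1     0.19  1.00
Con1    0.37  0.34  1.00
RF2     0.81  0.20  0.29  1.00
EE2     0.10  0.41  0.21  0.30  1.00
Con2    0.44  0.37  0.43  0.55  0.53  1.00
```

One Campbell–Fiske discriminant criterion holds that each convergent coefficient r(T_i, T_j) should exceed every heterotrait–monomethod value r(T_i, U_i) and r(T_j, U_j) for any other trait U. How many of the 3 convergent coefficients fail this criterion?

2

Checking each validity diagonal entry against its comparison values:
RF (methods 1·2): 0.81 vs {0.19, 0.30, 0.37, 0.55} → pass.
EE (methods 1·2): 0.41 vs {0.19, 0.30, 0.34, 0.53} → fail.
Con (methods 1·2): 0.43 vs {0.37, 0.55, 0.34, 0.53} → fail.
2 of 3 fail.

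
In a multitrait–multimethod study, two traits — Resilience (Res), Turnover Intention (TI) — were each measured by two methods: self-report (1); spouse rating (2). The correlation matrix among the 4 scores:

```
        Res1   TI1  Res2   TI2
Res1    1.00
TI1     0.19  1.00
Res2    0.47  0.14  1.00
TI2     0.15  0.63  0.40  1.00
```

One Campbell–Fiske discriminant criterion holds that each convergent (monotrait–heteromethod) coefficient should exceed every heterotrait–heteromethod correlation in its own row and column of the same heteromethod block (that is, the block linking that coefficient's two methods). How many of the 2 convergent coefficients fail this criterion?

0

Checking each validity diagonal entry against its comparison values:
Res (methods 1·2): 0.47 vs {0.15, 0.14} → pass.
TI (methods 1·2): 0.63 vs {0.14, 0.15} → pass.
0 of 2 fail.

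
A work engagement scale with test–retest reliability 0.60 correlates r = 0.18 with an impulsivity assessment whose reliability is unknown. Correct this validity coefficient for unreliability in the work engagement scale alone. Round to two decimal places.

0.23

Single correction: r_c = r_obs / √r_xx = 0.18 / √0.60 = 0.18 / 0.7746 ≈ 0.23.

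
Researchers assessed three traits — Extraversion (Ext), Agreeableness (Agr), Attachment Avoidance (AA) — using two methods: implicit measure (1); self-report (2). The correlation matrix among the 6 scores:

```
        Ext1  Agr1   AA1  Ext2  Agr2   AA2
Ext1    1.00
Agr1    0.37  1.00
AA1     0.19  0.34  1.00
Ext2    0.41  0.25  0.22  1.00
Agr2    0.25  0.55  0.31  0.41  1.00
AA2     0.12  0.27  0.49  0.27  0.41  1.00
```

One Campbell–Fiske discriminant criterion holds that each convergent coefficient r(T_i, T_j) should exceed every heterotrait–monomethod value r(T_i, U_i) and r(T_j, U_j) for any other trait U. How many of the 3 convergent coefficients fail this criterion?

Each convergent coefficient versus the relevant comparison correlations:
Ext (methods 1·2): 0.41 vs {0.37, 0.41, 0.19, 0.27} → fail.
Agr (methods 1·2): 0.55 vs {0.37, 0.41, 0.34, 0.41} → pass.
AA (methods 1·2): 0.49 vs {0.19, 0.27, 0.34, 0.41} → pass.
1 of 3 fail.

1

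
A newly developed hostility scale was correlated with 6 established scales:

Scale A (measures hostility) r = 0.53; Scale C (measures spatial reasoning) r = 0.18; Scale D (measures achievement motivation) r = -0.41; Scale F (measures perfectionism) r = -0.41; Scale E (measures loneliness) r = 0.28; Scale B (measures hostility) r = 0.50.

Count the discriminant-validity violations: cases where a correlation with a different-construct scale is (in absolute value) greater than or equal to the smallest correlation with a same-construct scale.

Convergent (same construct = hostility): Scale A, Scale B.
Smallest convergent = 0.50. Discriminant |r|: 0.18, 0.41, 0.41, 0.28; count ≥ 0.50 → 0.

0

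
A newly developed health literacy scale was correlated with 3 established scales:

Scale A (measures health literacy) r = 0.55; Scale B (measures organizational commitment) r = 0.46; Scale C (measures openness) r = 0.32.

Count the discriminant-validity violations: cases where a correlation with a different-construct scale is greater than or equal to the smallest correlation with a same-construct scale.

0

Convergent (same construct = health literacy): Scale A.
Smallest convergent = 0.55. Discriminant values: 0.46, 0.32; count ≥ 0.55 → 0.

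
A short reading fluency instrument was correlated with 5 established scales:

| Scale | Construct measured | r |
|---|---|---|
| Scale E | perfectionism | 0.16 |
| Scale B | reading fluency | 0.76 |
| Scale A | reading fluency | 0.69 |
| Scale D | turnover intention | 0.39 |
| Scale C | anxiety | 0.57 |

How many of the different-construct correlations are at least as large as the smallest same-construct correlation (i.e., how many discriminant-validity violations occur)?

0

Convergent (same construct = reading fluency): Scale B, Scale A.
Smallest convergent = 0.69. Discriminant values: 0.16, 0.39, 0.57; count ≥ 0.69 → 0.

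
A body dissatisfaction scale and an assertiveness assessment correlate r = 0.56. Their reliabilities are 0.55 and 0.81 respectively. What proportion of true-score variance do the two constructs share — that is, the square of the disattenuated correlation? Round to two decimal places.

Disattenuated r = 0.56 / √(0.55 × 0.81) = 0.56 / 0.6675 = 0.8390.
Shared true-score variance = 0.8390² = 0.7039 ≈ 0.70.

0.70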